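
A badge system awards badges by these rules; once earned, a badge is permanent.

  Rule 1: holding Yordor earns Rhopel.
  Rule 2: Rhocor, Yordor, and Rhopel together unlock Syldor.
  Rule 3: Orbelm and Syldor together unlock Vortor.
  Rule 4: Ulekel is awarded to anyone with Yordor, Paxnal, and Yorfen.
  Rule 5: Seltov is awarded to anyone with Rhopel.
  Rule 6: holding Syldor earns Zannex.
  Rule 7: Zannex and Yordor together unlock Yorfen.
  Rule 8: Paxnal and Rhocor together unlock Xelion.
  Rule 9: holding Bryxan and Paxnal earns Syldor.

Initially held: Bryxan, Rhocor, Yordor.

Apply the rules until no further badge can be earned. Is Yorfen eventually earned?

Yes

With Yordor, Rhopel is earned (Rule 1).
With Rhocor, Yordor, and Rhopel, Syldor is earned (Rule 2).
With Syldor, Zannex is earned (Rule 6).
With Zannex and Yordor, Yorfen is earned (Rule 7).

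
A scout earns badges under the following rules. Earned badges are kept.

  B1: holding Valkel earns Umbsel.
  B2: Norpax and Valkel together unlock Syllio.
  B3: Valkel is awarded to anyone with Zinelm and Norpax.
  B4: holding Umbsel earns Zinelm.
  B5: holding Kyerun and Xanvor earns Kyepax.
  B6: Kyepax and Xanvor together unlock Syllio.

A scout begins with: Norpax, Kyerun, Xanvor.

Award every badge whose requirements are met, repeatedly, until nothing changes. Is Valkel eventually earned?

Valkel would need Zinelm and Norpax (B3), but Zinelm is never earned.

No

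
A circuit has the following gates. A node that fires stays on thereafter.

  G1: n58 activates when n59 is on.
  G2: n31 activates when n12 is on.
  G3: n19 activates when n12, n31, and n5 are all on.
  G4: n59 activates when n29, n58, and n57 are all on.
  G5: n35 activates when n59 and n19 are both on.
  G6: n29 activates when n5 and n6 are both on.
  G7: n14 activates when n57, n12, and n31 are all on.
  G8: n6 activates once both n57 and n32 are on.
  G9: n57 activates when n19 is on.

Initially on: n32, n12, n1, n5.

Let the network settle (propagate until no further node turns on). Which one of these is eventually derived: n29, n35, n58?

n29

G2: n12 on → n31 on.
n12, n31, and n5 are on, so n19 activates (G3).
G9: n19 on → n57 on.
n57 and n32 are on, so n6 activates (G8).
n5 and n6 are on, so n29 activates (G6).
n58 would need n59 (G1), but n59 never turns on. n35 would need n59 and n19 (G5), but n59 never turns on.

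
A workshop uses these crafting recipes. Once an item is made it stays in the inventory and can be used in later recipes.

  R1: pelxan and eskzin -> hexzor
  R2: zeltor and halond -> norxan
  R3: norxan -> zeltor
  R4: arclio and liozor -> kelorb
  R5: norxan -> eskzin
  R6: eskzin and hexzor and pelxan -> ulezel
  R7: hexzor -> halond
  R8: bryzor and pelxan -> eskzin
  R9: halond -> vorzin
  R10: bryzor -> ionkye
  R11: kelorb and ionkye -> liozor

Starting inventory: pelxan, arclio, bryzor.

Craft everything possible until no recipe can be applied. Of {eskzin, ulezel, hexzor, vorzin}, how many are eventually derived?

4

bryzor and pelxan -> eskzin (R8).
Using R1, pelxan and eskzin make hexzor.
Using R6, eskzin, hexzor, and pelxan make ulezel.
hexzor -> halond (R7).
halond -> vorzin (R9).
eskzin: reached.
ulezel: reached.
hexzor: reached.
vorzin: reached.
All 4 are reached.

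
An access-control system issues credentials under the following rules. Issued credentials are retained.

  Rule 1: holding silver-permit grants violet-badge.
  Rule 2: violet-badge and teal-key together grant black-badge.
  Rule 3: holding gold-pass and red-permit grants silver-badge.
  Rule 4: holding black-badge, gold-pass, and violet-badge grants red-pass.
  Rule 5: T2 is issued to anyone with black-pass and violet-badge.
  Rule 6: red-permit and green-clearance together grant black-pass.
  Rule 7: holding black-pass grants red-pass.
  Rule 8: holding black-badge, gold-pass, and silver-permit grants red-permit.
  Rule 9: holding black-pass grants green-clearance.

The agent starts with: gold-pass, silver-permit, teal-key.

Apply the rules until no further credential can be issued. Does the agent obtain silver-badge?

Holding silver-permit grants violet-badge (Rule 1).
Holding violet-badge and teal-key grants black-badge (Rule 2).
Holding black-badge, gold-pass, and silver-permit grants red-permit (Rule 8).
Holding gold-pass and red-permit grants silver-badge (Rule 3).

Yes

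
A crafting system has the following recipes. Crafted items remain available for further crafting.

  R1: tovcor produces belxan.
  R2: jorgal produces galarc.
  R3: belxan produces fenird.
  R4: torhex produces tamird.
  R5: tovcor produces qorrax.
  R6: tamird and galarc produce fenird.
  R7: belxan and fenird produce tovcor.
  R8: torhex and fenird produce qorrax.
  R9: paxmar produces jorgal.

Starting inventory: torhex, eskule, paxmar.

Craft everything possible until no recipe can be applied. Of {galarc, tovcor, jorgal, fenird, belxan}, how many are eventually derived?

3

torhex → tamird (R4).
paxmar → jorgal (R9).
Using R2, jorgal makes galarc.
tamird and galarc → fenird (R6).
galarc: reached.
tovcor would need belxan and fenird (R7), but belxan is never obtained.
jorgal: reached.
fenird: reached.
belxan would need tovcor (R1), but tovcor is never obtained.
Reached: galarc, jorgal, and fenird — 3 of the 5.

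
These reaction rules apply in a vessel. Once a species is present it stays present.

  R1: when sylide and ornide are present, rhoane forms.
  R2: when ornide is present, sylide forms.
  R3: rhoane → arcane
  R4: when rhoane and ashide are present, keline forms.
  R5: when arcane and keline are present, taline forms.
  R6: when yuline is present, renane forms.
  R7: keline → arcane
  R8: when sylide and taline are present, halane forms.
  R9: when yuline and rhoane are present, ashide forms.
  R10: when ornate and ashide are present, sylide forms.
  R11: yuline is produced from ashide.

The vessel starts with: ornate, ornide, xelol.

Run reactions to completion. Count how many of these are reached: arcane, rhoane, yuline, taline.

2

ornide present → sylide forms (R2).
sylide and ornide present → rhoane forms (R1).
rhoane present → arcane forms (R3).
arcane: reached.
rhoane: reached.
yuline would need ashide (R11), but ashide never forms.
taline would need arcane and keline (R5), but keline never forms.
Reached: arcane and rhoane — 2 of the 4.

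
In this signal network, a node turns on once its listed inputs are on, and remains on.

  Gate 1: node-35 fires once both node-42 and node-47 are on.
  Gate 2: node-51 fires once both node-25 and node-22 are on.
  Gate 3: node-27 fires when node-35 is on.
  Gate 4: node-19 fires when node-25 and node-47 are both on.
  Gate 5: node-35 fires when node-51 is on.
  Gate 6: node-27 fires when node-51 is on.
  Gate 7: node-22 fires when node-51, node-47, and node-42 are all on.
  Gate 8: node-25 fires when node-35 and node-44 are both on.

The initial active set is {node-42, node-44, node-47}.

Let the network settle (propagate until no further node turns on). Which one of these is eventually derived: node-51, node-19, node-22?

node-42 and node-47 are on, so node-35 fires (Gate 1).
node-35 and node-44 are on, so node-25 fires (Gate 8).
Gate 4: node-25 and node-47 on → node-19 on.
node-22 would need node-51, node-47, and node-42 (Gate 7), but node-51 never turns on. node-51 would need node-25 and node-22 (Gate 2), but node-22 never turns on.

node-19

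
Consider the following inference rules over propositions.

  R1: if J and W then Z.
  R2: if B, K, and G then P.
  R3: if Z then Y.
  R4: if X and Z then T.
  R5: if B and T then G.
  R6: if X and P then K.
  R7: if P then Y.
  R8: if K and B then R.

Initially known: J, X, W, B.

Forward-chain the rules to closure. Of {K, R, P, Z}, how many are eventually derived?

1

From J and W, R1 gives Z.
K would need X and P (R6), but P is never established.
R would need K and B (R8), but K is never established.
P would need B, K, and G (R2), but K is never established.
Z: reached.
Reached: Z — 1 of the 4.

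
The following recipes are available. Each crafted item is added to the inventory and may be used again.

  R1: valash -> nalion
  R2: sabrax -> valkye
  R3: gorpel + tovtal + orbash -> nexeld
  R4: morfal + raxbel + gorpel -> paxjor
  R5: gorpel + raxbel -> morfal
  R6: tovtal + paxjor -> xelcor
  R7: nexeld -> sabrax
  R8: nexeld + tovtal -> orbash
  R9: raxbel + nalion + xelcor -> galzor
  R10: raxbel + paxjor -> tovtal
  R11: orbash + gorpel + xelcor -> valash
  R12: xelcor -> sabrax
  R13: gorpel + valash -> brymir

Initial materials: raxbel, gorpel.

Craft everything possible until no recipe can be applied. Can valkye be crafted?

Using R5, gorpel and raxbel make morfal.
morfal + raxbel + gorpel -> paxjor (R4).
raxbel + paxjor -> tovtal (R10).
Using R6, tovtal and paxjor make xelcor.
Using R12, xelcor makes sabrax.
Using R2, sabrax makes valkye.

Yes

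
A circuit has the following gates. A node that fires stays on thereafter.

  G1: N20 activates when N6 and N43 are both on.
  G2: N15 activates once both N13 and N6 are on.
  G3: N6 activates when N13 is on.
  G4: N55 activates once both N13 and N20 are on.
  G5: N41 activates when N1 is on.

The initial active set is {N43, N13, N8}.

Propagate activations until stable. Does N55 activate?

Yes

G3: N13 on → N6 on.
G1: N6 and N43 on → N20 on.
N13 and N20 are on, so N55 activates (G4).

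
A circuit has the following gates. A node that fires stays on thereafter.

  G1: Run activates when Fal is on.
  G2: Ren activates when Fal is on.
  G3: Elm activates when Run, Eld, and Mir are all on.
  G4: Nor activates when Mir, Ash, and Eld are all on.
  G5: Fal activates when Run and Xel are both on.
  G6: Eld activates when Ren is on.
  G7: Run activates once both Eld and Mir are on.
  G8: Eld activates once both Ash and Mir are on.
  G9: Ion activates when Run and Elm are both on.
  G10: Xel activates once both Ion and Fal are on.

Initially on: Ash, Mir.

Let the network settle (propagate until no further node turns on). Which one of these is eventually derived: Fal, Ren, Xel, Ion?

Ion

G8: Ash and Mir on → Eld on.
Eld and Mir are on, so Run activates (G7).
G3: Run, Eld, and Mir on → Elm on.
Run and Elm are on, so Ion activates (G9).
Ren would need Fal (G2), but Fal never turns on. Fal would need Run and Xel (G5), but Xel never turns on. Xel would need Ion and Fal (G10), but Fal never turns on.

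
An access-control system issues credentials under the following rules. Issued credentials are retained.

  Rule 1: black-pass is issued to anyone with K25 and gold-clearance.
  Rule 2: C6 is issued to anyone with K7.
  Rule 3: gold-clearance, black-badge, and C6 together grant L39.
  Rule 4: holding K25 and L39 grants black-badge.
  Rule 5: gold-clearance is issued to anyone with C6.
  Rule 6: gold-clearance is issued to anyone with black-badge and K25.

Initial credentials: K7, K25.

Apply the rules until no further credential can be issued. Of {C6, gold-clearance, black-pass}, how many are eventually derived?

3

Holding K7 grants C6 (Rule 2).
Holding C6 grants gold-clearance (Rule 5).
Holding K25 and gold-clearance grants black-pass (Rule 1).
C6: reached.
gold-clearance: reached.
black-pass: reached.
All 3 are reached.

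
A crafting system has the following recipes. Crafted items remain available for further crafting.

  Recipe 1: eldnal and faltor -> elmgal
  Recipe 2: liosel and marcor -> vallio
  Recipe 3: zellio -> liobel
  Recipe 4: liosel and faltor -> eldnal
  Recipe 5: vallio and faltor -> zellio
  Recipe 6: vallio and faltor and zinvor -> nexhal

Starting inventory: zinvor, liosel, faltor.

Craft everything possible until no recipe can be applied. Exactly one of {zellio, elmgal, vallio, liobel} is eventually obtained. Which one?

elmgal

Using Recipe 4, liosel and faltor make eldnal.
Using Recipe 1, eldnal and faltor make elmgal.
liobel would need zellio (Recipe 3), but zellio is never obtained. vallio would need liosel and marcor (Recipe 2), but marcor is never obtained. zellio would need vallio and faltor (Recipe 5), but vallio is never obtained.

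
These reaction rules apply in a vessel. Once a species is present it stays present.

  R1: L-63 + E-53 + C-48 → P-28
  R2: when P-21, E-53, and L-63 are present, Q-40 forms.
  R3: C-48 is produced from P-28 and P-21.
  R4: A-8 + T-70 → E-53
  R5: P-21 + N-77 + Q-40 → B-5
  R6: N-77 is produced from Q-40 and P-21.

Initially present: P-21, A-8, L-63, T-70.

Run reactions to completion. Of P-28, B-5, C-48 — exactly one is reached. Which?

B-5

A-8 and T-70 present → E-53 forms (R4).
P-21, E-53, and L-63 present → Q-40 forms (R2).
Q-40 and P-21 present → N-77 forms (R6).
P-21, N-77, and Q-40 present → B-5 forms (R5).
P-28 would need L-63, E-53, and C-48 (R1), but C-48 never forms. C-48 would need P-28 and P-21 (R3), but P-28 never forms.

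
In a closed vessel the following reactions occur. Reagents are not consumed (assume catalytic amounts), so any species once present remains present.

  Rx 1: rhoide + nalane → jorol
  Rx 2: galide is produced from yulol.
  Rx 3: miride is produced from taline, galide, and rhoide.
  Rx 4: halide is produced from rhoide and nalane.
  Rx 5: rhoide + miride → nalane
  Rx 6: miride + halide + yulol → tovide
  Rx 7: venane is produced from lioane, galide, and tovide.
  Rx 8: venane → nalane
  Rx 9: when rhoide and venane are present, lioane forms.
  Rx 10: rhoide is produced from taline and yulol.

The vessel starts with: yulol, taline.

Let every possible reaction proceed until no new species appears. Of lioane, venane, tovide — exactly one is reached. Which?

taline and yulol present → rhoide forms (Rx 10).
yulol present → galide forms (Rx 2).
taline, galide, and rhoide present → miride forms (Rx 3).
rhoide and miride present → nalane forms (Rx 5).
rhoide and nalane present → halide forms (Rx 4).
miride, halide, and yulol present → tovide forms (Rx 6).
lioane would need rhoide and venane (Rx 9), but venane never forms. venane would need lioane, galide, and tovide (Rx 7), but lioane never forms.

tovide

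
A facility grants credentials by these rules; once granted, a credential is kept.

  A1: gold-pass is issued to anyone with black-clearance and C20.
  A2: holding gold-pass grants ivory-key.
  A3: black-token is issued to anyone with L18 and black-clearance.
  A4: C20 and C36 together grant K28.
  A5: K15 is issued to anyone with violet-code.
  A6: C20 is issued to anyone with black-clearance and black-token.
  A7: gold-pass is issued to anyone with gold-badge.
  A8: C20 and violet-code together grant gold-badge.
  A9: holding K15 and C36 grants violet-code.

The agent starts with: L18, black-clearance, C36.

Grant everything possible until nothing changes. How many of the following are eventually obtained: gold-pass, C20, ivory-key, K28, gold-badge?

Holding L18 and black-clearance grants black-token (A3).
Holding black-clearance and black-token grants C20 (A6).
Holding black-clearance and C20 grants gold-pass (A1).
Holding C20 and C36 grants K28 (A4).
Holding gold-pass grants ivory-key (A2).
gold-pass: reached.
C20: reached.
ivory-key: reached.
K28: reached.
gold-badge would need C20 and violet-code (A8), but violet-code is never granted.
Reached: gold-pass, C20, ivory-key, and K28 — 4 of the 5.

4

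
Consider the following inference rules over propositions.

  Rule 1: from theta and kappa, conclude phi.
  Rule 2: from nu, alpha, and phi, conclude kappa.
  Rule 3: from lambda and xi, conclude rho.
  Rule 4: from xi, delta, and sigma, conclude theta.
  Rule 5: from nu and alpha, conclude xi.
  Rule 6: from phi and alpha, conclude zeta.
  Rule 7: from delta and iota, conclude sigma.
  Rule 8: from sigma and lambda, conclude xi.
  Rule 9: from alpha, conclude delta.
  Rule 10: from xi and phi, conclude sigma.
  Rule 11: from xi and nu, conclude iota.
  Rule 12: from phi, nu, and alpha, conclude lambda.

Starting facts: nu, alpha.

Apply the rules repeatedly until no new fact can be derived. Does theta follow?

nu and alpha hold, so xi follows (Rule 5).
alpha holds, so delta follows (Rule 9).
xi and nu hold, so iota follows (Rule 11).
delta and iota hold, so sigma follows (Rule 7).
From xi, delta, and sigma, Rule 4 gives theta.

Yes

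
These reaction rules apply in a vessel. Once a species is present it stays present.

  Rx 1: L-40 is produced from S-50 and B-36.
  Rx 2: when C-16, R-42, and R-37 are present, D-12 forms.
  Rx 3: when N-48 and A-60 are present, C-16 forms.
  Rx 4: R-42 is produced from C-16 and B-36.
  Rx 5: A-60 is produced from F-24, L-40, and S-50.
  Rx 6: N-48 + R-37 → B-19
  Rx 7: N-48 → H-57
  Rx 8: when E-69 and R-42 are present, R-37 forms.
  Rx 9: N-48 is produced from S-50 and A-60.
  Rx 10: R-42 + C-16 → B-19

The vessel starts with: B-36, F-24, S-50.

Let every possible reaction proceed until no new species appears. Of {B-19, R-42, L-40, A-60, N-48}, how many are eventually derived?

5

S-50 and B-36 present → L-40 forms (Rx 1).
F-24, L-40, and S-50 present → A-60 forms (Rx 5).
S-50 and A-60 present → N-48 forms (Rx 9).
N-48 and A-60 present → C-16 forms (Rx 3).
C-16 and B-36 present → R-42 forms (Rx 4).
R-42 and C-16 present → B-19 forms (Rx 10).
B-19: reached.
R-42: reached.
L-40: reached.
A-60: reached.
N-48: reached.
All 5 are reached.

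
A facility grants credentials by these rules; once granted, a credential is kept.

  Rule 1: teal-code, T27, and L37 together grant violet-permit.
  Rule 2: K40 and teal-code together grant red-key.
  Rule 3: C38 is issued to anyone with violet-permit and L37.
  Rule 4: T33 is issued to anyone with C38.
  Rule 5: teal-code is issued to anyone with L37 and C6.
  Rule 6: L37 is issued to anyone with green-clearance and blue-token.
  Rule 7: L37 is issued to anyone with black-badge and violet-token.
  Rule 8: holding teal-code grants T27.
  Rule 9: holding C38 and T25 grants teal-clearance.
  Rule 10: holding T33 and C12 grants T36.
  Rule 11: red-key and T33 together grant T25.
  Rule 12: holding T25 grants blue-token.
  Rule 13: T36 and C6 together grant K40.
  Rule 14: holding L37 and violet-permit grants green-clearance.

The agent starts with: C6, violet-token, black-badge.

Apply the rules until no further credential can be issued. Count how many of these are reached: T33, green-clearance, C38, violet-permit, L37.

5

Holding black-badge and violet-token grants L37 (Rule 7).
Holding L37 and C6 grants teal-code (Rule 5).
Holding teal-code grants T27 (Rule 8).
Holding teal-code, T27, and L37 grants violet-permit (Rule 1).
Holding L37 and violet-permit grants green-clearance (Rule 14).
Holding violet-permit and L37 grants C38 (Rule 3).
Holding C38 grants T33 (Rule 4).
T33: reached.
green-clearance: reached.
C38: reached.
violet-permit: reached.
L37: reached.
All 5 are reached.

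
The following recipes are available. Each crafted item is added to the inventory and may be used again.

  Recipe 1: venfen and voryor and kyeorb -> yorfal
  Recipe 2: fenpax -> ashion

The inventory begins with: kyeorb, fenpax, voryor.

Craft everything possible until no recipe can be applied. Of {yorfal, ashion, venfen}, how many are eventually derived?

fenpax -> ashion (Recipe 2).
yorfal would need venfen, voryor, and kyeorb (Recipe 1), but venfen is never obtained.
ashion: reached.
No rule produces venfen, and it is not given.
Reached: ashion — 1 of the 3.

1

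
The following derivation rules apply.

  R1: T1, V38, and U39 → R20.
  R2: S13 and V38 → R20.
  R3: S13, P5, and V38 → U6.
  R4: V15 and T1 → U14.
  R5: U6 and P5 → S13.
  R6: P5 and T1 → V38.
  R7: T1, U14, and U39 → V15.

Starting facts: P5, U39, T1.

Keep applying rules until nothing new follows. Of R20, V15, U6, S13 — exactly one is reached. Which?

P5 and T1 hold, so V38 follows (R6).
T1, V38, and U39 hold, so R20 follows (R1).
U6 would need S13, P5, and V38 (R3), but S13 is never established. S13 would need U6 and P5 (R5), but U6 is never established. V15 would need T1, U14, and U39 (R7), but U14 is never established.

R20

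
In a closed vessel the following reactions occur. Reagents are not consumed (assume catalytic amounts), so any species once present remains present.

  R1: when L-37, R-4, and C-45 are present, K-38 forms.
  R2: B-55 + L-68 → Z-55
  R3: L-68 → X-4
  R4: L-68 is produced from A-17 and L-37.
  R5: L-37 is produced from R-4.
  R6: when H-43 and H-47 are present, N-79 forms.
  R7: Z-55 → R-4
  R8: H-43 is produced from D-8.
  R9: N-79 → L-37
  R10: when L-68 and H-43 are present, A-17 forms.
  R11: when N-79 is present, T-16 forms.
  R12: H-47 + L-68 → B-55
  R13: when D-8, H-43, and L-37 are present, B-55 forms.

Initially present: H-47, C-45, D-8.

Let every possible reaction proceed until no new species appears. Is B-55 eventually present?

D-8 present → H-43 forms (R8).
H-43 and H-47 present → N-79 forms (R6).
N-79 present → L-37 forms (R9).
D-8, H-43, and L-37 present → B-55 forms (R13).

Yes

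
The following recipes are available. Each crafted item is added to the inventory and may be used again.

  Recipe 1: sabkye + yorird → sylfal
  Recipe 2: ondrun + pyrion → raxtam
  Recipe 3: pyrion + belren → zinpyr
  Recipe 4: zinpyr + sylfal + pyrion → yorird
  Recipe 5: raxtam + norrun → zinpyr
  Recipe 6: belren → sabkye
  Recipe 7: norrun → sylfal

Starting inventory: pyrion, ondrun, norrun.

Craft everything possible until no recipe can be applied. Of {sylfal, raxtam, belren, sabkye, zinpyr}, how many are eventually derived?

Using Recipe 2, ondrun and pyrion make raxtam.
Using Recipe 7, norrun makes sylfal.
raxtam + norrun → zinpyr (Recipe 5).
sylfal: reached.
raxtam: reached.
No rule produces belren, and it is not given.
sabkye would need belren (Recipe 6), but belren is never obtained.
zinpyr: reached.
Reached: sylfal, raxtam, and zinpyr — 3 of the 5.

3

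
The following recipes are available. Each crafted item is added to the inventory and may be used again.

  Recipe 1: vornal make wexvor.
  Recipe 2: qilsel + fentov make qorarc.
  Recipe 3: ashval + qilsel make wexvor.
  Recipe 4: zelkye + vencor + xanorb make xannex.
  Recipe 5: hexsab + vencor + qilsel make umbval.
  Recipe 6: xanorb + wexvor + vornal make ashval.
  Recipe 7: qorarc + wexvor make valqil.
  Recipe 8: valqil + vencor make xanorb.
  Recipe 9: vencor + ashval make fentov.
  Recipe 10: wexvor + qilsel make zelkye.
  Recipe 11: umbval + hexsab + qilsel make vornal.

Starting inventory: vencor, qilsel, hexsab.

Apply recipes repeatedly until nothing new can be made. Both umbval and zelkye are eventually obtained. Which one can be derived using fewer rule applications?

umbval

umbval: Using Recipe 5, hexsab, vencor, and qilsel make umbval. [1 rule application]
zelkye: Using Recipe 5, hexsab, vencor, and qilsel make umbval. Using Recipe 11, umbval, hexsab, and qilsel make vornal. Using Recipe 1, vornal makes wexvor. wexvor + qilsel → zelkye (Recipe 10). [4 rule applications]
umbval needs fewer.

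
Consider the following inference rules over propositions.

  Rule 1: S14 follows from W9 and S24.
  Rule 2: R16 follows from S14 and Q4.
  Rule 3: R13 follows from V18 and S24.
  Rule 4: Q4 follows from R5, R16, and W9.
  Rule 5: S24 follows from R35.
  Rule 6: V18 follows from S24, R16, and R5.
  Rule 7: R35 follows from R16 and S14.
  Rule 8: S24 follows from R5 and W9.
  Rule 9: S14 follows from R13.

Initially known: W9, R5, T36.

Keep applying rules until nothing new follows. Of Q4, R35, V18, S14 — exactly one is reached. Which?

S14

From R5 and W9, Rule 8 gives S24.
From W9 and S24, Rule 1 gives S14.
Q4 would need R5, R16, and W9 (Rule 4), but R16 is never established. R35 would need R16 and S14 (Rule 7), but R16 is never established. V18 would need S24, R16, and R5 (Rule 6), but R16 is never established.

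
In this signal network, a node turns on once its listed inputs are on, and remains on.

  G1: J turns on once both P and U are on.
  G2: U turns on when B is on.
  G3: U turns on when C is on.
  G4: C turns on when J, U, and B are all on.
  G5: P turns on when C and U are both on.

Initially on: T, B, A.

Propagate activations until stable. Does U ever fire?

B is on, so U turns on (G2).

Yes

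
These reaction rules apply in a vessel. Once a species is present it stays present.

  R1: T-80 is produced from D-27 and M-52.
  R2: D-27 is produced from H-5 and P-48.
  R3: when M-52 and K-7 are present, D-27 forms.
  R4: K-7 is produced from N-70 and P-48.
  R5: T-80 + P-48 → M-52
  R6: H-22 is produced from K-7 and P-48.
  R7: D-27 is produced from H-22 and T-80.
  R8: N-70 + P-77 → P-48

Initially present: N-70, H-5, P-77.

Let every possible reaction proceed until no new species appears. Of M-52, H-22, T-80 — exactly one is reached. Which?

N-70 and P-77 present → P-48 forms (R8).
N-70 and P-48 present → K-7 forms (R4).
K-7 and P-48 present → H-22 forms (R6).
T-80 would need D-27 and M-52 (R1), but M-52 never forms. M-52 would need T-80 and P-48 (R5), but T-80 never forms.

H-22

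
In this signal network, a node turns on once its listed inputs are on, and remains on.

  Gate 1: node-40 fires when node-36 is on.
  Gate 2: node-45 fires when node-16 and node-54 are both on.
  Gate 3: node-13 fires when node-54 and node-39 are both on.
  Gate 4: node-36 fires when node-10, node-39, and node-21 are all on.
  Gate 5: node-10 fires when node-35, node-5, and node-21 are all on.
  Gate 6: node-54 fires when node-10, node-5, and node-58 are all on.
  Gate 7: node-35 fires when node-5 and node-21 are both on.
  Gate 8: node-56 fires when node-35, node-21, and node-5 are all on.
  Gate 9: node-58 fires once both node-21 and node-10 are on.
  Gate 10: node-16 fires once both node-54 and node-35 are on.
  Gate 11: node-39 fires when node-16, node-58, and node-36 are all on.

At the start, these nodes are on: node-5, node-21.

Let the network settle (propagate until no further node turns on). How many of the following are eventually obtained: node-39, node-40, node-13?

0

node-39 would need node-16, node-58, and node-36 (Gate 11), but node-36 never turns on.
node-40 would need node-36 (Gate 1), but node-36 never turns on.
node-13 would need node-54 and node-39 (Gate 3), but node-39 never turns on.
None of the 3 are reached.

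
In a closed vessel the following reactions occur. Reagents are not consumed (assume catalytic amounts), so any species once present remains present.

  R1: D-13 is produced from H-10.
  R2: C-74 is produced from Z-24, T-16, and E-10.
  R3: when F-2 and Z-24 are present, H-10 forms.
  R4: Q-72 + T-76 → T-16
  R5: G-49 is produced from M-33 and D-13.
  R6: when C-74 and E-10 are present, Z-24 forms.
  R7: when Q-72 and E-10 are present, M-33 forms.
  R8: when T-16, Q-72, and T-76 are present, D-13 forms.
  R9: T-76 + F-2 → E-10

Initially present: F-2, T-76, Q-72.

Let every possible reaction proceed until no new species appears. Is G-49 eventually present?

T-76 and F-2 present → E-10 forms (R9).
Q-72 and T-76 present → T-16 forms (R4).
T-16, Q-72, and T-76 present → D-13 forms (R8).
Q-72 and E-10 present → M-33 forms (R7).
M-33 and D-13 present → G-49 forms (R5).

Yes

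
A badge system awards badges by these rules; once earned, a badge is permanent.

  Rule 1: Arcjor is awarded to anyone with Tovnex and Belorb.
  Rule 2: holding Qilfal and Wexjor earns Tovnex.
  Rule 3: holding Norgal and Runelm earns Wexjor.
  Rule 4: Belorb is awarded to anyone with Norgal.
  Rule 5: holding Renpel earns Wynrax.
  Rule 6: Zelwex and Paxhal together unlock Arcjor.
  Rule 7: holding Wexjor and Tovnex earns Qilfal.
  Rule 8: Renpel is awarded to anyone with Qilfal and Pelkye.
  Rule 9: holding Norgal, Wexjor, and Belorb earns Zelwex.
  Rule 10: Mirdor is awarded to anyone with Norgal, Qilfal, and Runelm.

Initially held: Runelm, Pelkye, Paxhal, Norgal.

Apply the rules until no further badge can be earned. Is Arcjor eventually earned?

Yes

With Norgal and Runelm, Wexjor is earned (Rule 3).
With Norgal, Belorb is earned (Rule 4).
With Norgal, Wexjor, and Belorb, Zelwex is earned (Rule 9).
With Zelwex and Paxhal, Arcjor is earned (Rule 6).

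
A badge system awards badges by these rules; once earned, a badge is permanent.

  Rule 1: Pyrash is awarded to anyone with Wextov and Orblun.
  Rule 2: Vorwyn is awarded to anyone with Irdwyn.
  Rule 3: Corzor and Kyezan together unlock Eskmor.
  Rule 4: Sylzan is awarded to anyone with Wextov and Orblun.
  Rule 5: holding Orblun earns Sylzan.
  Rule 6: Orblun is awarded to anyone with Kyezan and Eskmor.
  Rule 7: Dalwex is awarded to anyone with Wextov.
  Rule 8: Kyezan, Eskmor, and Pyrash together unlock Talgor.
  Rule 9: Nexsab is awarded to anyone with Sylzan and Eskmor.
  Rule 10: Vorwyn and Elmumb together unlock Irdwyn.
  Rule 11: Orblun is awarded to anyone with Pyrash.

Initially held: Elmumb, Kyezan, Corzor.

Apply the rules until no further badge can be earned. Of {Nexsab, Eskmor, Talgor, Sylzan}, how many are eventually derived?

With Corzor and Kyezan, Eskmor is earned (Rule 3).
With Kyezan and Eskmor, Orblun is earned (Rule 6).
With Orblun, Sylzan is earned (Rule 5).
With Sylzan and Eskmor, Nexsab is earned (Rule 9).
Nexsab: reached.
Eskmor: reached.
Talgor would need Kyezan, Eskmor, and Pyrash (Rule 8), but Pyrash is never earned.
Sylzan: reached.
Reached: Nexsab, Eskmor, and Sylzan — 3 of the 4.

3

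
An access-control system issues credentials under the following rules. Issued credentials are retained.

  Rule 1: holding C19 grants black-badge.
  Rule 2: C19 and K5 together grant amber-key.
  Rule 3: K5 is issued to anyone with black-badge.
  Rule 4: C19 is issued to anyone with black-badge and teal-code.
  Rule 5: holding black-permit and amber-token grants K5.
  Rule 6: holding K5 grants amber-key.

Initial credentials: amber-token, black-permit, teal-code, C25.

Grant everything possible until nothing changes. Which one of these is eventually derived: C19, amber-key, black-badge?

Holding black-permit and amber-token grants K5 (Rule 5).
Holding K5 grants amber-key (Rule 6).
black-badge would need C19 (Rule 1), but C19 is never granted. C19 would need black-badge and teal-code (Rule 4), but black-badge is never granted.

amber-key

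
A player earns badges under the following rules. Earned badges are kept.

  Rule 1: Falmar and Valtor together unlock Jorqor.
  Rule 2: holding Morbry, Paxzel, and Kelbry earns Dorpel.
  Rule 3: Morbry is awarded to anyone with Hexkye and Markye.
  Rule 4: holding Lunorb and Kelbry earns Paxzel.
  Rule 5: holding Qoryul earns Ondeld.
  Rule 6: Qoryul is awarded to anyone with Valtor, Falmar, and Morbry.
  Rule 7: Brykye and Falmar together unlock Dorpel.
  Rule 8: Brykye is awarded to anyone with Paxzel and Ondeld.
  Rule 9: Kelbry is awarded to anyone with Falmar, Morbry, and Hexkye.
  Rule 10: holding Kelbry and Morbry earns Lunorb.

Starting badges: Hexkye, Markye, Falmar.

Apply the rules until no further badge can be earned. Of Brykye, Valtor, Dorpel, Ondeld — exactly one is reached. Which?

Dorpel

With Hexkye and Markye, Morbry is earned (Rule 3).
With Falmar, Morbry, and Hexkye, Kelbry is earned (Rule 9).
With Kelbry and Morbry, Lunorb is earned (Rule 10).
With Lunorb and Kelbry, Paxzel is earned (Rule 4).
With Morbry, Paxzel, and Kelbry, Dorpel is earned (Rule 2).
Brykye would need Paxzel and Ondeld (Rule 8), but Ondeld is never earned. No rule produces Valtor, and it is not given. Ondeld would need Qoryul (Rule 5), but Qoryul is never earned.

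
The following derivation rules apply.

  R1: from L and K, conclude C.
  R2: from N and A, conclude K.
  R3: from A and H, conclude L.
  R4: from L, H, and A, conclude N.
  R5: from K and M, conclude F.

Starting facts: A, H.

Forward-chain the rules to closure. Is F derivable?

No

F would need K and M (R5), but M is never established.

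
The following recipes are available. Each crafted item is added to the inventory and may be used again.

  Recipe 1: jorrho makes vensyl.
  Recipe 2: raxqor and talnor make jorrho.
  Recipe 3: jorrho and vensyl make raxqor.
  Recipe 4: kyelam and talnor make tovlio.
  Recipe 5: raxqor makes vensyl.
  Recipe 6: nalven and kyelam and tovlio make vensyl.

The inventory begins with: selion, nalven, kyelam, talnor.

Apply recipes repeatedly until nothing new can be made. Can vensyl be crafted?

Using Recipe 4, kyelam and talnor make tovlio.
Using Recipe 6, nalven, kyelam, and tovlio make vensyl.

Yes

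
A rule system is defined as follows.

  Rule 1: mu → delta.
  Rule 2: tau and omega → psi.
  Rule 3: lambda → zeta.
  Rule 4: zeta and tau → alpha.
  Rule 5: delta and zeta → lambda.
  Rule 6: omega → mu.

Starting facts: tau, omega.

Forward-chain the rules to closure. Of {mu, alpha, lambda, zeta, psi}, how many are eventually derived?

2

tau and omega hold, so psi follows (Rule 2).
omega holds, so mu follows (Rule 6).
mu: reached.
alpha would need zeta and tau (Rule 4), but zeta is never established.
lambda would need delta and zeta (Rule 5), but zeta is never established.
zeta would need lambda (Rule 3), but lambda is never established.
psi: reached.
Reached: mu and psi — 2 of the 5.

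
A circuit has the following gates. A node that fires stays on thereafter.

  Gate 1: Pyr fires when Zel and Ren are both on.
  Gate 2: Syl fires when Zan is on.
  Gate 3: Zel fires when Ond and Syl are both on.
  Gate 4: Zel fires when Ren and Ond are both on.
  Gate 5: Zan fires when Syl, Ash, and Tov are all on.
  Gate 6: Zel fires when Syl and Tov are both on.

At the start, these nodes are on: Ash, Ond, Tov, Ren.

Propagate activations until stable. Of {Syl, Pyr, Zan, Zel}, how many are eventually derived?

Ren and Ond are on, so Zel fires (Gate 4).
Zel and Ren are on, so Pyr fires (Gate 1).
Syl would need Zan (Gate 2), but Zan never turns on.
Pyr: reached.
Zan would need Syl, Ash, and Tov (Gate 5), but Syl never turns on.
Zel: reached.
Reached: Pyr and Zel — 2 of the 4.

2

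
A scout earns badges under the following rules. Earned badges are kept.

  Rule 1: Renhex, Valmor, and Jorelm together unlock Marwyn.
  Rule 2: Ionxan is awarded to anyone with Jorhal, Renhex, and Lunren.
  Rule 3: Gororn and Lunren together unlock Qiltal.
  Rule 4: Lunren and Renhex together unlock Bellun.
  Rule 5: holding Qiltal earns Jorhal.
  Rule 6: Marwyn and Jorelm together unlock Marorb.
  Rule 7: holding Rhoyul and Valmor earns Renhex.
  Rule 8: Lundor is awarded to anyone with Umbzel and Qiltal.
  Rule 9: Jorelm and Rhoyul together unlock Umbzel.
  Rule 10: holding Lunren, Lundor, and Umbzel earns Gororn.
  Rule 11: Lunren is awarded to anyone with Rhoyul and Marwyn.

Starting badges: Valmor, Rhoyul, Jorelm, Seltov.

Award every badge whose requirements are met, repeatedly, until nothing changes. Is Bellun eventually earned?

With Rhoyul and Valmor, Renhex is earned (Rule 7).
With Renhex, Valmor, and Jorelm, Marwyn is earned (Rule 1).
With Rhoyul and Marwyn, Lunren is earned (Rule 11).
With Lunren and Renhex, Bellun is earned (Rule 4).

Yes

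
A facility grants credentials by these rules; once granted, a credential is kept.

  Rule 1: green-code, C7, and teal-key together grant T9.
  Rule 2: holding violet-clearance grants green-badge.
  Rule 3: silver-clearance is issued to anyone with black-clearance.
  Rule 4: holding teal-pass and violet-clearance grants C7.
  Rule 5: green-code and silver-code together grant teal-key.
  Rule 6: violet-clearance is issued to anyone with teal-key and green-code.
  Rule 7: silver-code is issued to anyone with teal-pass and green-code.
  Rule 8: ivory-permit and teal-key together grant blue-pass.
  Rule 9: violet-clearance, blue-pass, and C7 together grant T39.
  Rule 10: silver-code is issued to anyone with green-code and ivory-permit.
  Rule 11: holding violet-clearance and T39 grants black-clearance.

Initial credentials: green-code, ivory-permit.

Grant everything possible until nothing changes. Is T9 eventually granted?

T9 would need green-code, C7, and teal-key (Rule 1), but C7 is never granted.

No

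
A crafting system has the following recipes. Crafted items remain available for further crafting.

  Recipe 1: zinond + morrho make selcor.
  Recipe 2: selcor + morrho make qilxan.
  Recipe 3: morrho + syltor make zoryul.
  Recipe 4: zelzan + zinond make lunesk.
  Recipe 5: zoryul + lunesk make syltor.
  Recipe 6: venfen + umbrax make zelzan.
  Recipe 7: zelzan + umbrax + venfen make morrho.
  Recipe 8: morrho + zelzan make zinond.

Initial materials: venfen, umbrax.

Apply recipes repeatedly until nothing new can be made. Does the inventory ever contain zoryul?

zoryul would need morrho and syltor (Recipe 3), but syltor is never obtained.

No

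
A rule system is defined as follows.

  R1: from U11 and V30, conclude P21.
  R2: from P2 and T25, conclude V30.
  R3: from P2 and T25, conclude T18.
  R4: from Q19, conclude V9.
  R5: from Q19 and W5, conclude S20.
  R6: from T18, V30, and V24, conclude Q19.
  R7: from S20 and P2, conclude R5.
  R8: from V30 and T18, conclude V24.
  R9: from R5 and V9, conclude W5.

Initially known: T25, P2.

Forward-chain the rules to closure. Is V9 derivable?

From P2 and T25, R3 gives T18.
From P2 and T25, R2 gives V30.
From V30 and T18, R8 gives V24.
T18, V30, and V24 hold, so Q19 follows (R6).
From Q19, R4 gives V9.

Yes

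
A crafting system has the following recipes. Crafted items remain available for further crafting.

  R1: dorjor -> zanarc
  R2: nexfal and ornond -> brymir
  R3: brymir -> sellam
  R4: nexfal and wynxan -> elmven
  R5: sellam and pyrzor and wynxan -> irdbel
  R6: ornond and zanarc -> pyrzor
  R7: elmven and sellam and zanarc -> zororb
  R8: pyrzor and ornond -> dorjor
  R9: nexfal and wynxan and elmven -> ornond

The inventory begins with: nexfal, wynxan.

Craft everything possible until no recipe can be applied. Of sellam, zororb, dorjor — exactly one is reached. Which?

sellam

Using R4, nexfal and wynxan make elmven.
Using R9, nexfal, wynxan, and elmven make ornond.
Using R2, nexfal and ornond make brymir.
brymir -> sellam (R3).
dorjor would need pyrzor and ornond (R8), but pyrzor is never obtained. zororb would need elmven, sellam, and zanarc (R7), but zanarc is never obtained.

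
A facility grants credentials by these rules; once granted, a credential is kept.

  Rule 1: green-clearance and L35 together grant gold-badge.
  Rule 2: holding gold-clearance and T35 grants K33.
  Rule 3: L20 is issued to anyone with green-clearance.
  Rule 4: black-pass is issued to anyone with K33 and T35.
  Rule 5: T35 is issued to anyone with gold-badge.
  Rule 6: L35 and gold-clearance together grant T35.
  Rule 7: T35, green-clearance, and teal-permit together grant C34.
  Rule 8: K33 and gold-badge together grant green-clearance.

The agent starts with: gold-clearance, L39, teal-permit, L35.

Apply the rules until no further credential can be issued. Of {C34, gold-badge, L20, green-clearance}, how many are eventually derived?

C34 would need T35, green-clearance, and teal-permit (Rule 7), but green-clearance is never granted.
gold-badge would need green-clearance and L35 (Rule 1), but green-clearance is never granted.
L20 would need green-clearance (Rule 3), but green-clearance is never granted.
green-clearance would need K33 and gold-badge (Rule 8), but gold-badge is never granted.
None of the 4 are reached.

0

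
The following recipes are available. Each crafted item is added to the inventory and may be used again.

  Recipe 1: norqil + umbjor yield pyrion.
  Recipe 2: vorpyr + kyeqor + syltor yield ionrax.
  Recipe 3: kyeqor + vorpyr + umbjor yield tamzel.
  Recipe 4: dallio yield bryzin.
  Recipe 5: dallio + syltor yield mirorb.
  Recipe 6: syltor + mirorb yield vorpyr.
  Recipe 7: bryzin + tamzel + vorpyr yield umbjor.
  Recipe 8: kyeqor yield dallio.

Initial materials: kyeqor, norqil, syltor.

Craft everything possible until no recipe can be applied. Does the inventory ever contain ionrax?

Yes

Using Recipe 8, kyeqor makes dallio.
dallio + syltor → mirorb (Recipe 5).
Using Recipe 6, syltor and mirorb make vorpyr.
Using Recipe 2, vorpyr, kyeqor, and syltor make ionrax.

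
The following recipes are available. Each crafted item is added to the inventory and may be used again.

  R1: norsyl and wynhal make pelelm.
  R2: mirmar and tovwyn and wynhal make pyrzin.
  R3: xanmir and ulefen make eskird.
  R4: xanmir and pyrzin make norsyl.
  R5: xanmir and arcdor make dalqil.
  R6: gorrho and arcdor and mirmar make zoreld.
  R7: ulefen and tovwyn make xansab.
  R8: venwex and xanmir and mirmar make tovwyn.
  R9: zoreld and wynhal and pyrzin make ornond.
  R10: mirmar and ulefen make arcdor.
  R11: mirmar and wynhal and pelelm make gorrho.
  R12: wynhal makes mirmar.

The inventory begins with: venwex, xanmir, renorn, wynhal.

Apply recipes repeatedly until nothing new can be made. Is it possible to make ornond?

No

ornond would need zoreld, wynhal, and pyrzin (R9), but zoreld is never obtained.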